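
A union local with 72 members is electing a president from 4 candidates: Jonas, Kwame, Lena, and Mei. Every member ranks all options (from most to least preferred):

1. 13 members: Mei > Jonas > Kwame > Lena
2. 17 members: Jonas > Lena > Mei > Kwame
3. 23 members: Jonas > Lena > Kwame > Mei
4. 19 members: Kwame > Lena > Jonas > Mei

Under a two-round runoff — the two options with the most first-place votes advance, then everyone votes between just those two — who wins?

Round 1 first-place votes: Jonas 40, Kwame 19, Lena 0, Mei 13.
Jonas and Kwame advance.
Runoff: Jonas is preferred to Kwame by 53 voters; Kwame by 19.
Jonas wins the runoff.

Jonas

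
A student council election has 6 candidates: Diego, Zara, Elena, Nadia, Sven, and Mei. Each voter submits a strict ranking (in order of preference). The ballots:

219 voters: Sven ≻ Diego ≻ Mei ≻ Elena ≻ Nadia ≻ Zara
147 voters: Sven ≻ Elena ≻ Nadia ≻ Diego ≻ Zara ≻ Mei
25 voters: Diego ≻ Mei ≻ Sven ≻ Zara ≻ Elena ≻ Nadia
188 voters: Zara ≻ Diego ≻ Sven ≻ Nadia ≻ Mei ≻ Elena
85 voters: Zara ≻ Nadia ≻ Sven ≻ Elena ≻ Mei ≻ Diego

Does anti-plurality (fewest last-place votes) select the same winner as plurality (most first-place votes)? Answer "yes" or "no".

yes

Anti-plurality — last-place votes: Diego 85, Zara 219, Elena 188, Nadia 25, Sven 0, Mei 147. Winner: Sven.
Plurality — first-place votes: Diego 25, Zara 273, Elena 0, Nadia 0, Sven 366, Mei 0. Winner: Sven.
The two methods agree.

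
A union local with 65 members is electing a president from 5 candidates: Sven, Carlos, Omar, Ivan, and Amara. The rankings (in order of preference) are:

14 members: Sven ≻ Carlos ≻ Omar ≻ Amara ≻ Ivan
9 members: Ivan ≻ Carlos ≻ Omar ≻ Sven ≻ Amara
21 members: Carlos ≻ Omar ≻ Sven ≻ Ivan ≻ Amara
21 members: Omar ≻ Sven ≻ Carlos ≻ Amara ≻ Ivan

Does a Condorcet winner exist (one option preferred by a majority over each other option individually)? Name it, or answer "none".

Checking pairwise contests:
Omar beats Sven 51–14.
Sven beats Carlos 35–30.
Carlos beats Omar 44–21.
Sven beats Ivan 56–9.
Sven beats Amara 65–0.
Every option loses at least one head-to-head, so there is no Condorcet winner.

none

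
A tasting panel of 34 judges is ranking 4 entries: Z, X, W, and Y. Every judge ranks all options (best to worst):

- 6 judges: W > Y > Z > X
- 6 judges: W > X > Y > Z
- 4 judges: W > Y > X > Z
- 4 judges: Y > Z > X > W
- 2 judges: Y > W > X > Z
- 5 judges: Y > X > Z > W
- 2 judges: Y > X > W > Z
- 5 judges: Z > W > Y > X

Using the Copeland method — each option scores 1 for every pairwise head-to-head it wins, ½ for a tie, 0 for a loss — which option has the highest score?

Z: loses to X, W, and Y → score 0.
X: beats Z; loses to W and Y → score 1.
W: beats Z, X, and Y → score 3.
Y: beats Z and X; loses to W → score 2.
W has the best pairwise record.

W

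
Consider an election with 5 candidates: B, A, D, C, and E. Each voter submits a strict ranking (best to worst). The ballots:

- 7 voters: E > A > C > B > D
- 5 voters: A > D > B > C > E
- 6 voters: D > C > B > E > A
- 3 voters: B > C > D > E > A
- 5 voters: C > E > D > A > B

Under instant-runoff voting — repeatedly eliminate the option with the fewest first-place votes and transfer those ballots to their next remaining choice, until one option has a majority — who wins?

Round 1: B 3, A 5, D 6, C 5, E 7. Eliminate B.
Round 2: A 5, D 6, C 8, E 7. Eliminate A.
Round 3: D 11, C 8, E 7. Eliminate E.
Round 4: D 11, C 15. C has a majority.

C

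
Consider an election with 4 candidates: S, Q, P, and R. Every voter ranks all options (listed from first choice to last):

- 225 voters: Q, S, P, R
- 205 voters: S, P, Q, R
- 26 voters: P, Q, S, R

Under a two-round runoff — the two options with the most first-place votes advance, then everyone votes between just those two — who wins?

Round 1 first-place votes: S 205, Q 225, P 26, R 0.
Q and S advance.
Runoff: Q is preferred to S by 251 voters; S by 205.
Q wins the runoff.

Q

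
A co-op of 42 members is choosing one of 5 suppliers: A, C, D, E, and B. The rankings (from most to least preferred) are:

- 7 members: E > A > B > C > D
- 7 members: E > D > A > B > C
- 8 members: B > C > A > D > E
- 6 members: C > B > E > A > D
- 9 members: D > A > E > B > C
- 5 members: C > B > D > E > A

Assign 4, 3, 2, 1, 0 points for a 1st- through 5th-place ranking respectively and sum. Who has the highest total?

A: 7·3 + 7·2 + 8·2 + 6·1 + 9·3 + 5·0 = 84
C: 7·1 + 7·0 + 8·3 + 6·4 + 9·0 + 5·4 = 75
D: 7·0 + 7·3 + 8·1 + 6·0 + 9·4 + 5·2 = 75
E: 7·4 + 7·4 + 8·0 + 6·2 + 9·2 + 5·1 = 91
B: 7·2 + 7·1 + 8·4 + 6·3 + 9·1 + 5·3 = 95
B has the highest Borda score (95).

B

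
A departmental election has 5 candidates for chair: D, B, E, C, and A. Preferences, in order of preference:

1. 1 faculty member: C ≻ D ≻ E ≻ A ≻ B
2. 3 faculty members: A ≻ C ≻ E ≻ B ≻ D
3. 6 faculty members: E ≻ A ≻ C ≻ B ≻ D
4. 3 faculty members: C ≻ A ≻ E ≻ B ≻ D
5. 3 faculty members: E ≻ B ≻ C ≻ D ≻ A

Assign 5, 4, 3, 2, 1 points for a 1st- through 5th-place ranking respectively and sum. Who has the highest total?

D: 1·4 + 3·1 + 6·1 + 3·1 + 3·2 = 22
B: 1·1 + 3·2 + 6·2 + 3·2 + 3·4 = 37
E: 1·3 + 3·3 + 6·5 + 3·3 + 3·5 = 66
C: 1·5 + 3·4 + 6·3 + 3·5 + 3·3 = 59
A: 1·2 + 3·5 + 6·4 + 3·4 + 3·1 = 56
E has the highest Borda score (66).

E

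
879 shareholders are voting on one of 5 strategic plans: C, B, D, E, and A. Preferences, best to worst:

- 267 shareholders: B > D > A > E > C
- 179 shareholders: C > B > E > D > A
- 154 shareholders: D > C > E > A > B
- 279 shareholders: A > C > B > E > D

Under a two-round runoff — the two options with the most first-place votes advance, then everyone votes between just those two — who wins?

B

Round 1 first-place votes: C 179, B 267, D 154, E 0, A 279.
A and B advance.
Runoff: A is preferred to B by 433 voters; B by 446.
B wins the runoff.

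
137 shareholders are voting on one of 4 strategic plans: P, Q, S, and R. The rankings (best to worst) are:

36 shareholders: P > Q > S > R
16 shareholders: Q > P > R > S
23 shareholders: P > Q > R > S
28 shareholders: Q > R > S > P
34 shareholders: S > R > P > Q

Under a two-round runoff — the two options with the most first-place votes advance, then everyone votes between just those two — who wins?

Round 1 first-place votes: P 59, Q 44, S 34, R 0.
P and Q advance.
Runoff: P is preferred to Q by 93 voters; Q by 44.
P wins the runoff.

P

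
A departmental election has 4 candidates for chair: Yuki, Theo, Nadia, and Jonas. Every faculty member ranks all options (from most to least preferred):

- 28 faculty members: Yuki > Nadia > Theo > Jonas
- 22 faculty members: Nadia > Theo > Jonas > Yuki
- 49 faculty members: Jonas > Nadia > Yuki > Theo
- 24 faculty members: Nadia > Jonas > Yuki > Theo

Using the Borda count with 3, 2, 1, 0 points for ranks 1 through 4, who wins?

Nadia

Yuki: 28·3 + 22·0 + 49·1 + 24·1 = 157
Theo: 28·1 + 22·2 + 49·0 + 24·0 = 72
Nadia: 28·2 + 22·3 + 49·2 + 24·3 = 292
Jonas: 28·0 + 22·1 + 49·3 + 24·2 = 217
Nadia has the highest Borda score (292).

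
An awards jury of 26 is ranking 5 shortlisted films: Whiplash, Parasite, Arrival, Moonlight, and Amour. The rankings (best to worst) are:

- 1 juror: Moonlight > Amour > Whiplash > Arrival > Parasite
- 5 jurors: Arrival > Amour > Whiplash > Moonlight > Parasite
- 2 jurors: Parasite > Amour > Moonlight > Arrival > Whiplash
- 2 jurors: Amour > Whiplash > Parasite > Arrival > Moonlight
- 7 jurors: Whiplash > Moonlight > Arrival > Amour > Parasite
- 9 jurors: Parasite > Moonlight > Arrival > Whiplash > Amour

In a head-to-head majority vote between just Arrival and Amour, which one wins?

Arrival

Voters preferring Arrival to Amour: 21; preferring Amour to Arrival: 5.
Arrival wins the head-to-head.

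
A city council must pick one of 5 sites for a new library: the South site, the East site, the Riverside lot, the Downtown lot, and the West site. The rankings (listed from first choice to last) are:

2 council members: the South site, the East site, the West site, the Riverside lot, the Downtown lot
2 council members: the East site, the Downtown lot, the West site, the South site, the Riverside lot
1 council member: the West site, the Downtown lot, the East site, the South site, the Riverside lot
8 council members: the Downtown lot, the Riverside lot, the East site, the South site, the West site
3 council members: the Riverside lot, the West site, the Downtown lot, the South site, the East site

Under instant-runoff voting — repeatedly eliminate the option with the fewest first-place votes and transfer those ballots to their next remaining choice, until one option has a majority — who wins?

the Downtown lot

Round 1: the South site 2, the East site 2, the Riverside lot 3, the Downtown lot 8, the West site 1. Eliminate the West site.
Round 2: the South site 2, the East site 2, the Riverside lot 3, the Downtown lot 9. The Downtown lot has a majority.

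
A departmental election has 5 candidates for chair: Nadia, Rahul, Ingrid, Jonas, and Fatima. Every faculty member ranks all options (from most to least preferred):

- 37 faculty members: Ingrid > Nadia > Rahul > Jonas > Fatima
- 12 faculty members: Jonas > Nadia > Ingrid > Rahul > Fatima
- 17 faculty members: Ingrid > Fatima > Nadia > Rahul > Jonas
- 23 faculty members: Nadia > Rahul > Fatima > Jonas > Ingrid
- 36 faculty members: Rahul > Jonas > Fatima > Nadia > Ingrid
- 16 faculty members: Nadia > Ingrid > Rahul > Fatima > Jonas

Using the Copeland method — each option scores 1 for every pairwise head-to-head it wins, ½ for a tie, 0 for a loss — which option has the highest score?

Nadia: beats Rahul, Ingrid, Jonas, and Fatima → score 4.
Rahul: beats Jonas and Fatima; loses to Nadia and Ingrid → score 2.
Ingrid: beats Rahul and Fatima; loses to Nadia and Jonas → score 2.
Jonas: beats Ingrid and Fatima; loses to Nadia and Rahul → score 2.
Fatima: loses to Nadia, Rahul, Ingrid, and Jonas → score 0.
Nadia has the best pairwise record.

Nadia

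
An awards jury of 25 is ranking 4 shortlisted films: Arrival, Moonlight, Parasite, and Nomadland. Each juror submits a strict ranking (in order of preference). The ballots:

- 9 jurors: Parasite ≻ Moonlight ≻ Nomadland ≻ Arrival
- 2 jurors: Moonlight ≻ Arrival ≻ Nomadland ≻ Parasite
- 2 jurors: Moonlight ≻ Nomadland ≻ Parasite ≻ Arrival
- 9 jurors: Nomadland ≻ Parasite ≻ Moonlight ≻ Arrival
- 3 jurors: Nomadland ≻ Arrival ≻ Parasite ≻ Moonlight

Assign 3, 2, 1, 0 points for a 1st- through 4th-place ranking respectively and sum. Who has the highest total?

Nomadland

Arrival: 9·0 + 2·2 + 2·0 + 9·0 + 3·2 = 10
Moonlight: 9·2 + 2·3 + 2·3 + 9·1 + 3·0 = 39
Parasite: 9·3 + 2·0 + 2·1 + 9·2 + 3·1 = 50
Nomadland: 9·1 + 2·1 + 2·2 + 9·3 + 3·3 = 51
Nomadland has the highest Borda score (51).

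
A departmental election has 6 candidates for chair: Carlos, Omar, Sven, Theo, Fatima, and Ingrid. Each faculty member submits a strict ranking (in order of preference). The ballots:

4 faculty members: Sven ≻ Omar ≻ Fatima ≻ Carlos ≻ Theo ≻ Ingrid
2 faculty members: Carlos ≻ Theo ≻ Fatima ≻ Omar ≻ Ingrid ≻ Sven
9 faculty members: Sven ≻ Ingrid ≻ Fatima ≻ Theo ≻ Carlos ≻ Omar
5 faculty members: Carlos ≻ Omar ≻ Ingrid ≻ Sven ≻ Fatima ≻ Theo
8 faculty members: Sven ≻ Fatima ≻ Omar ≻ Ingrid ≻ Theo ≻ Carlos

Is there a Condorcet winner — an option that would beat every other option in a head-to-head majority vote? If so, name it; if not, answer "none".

Sven vs Carlos: 21–7 for Sven.
Sven vs Omar: 21–7 for Sven.
Sven vs Theo: 26–2 for Sven.
Sven vs Fatima: 26–2 for Sven.
Sven vs Ingrid: 21–7 for Sven.
Sven beats every other option head-to-head.

Sven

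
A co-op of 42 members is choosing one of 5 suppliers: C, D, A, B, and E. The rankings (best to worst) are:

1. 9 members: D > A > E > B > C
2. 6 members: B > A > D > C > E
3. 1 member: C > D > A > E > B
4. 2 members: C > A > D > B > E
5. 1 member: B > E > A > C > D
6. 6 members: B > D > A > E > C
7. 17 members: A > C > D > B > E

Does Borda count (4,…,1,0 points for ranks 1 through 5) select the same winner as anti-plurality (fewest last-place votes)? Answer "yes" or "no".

Borda — scores: C 70, D 107, A 135, B 80, E 28. Winner: A.
Anti-plurality — last-place votes: C 15, D 1, A 0, B 1, E 25. Winner: A.
The two methods agree.

yes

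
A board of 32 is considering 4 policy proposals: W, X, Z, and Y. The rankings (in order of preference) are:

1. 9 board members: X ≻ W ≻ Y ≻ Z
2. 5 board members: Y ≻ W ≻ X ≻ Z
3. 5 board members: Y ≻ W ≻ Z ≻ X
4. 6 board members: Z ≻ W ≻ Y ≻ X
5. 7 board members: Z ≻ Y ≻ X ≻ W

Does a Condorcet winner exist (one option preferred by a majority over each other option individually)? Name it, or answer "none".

Y vs W: 17–15 for Y.
Y vs X: 23–9 for Y.
Y vs Z: 19–13 for Y.
Y beats every other option head-to-head.

Y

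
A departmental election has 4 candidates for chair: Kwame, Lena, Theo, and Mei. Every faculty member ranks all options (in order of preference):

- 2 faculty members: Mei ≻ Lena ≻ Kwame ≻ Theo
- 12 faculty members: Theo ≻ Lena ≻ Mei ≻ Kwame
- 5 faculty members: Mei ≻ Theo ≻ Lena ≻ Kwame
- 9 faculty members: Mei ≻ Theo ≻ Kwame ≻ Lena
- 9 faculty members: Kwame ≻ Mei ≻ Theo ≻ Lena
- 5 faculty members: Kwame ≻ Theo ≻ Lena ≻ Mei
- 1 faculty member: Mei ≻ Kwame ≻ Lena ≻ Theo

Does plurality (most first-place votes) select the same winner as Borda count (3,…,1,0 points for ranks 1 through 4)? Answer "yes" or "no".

Plurality — first-place votes: Kwame 14, Lena 0, Theo 12, Mei 17. Winner: Mei.
Borda — scores: Kwame 55, Lena 39, Theo 83, Mei 81. Winner: Theo.
The two methods disagree.

no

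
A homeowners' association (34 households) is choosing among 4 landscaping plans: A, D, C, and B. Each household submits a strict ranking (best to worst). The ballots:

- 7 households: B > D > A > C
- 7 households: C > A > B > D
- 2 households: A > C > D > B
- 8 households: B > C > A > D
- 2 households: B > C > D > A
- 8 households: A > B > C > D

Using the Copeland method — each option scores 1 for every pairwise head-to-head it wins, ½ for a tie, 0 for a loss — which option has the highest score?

B

A: beats D; ties C and B → score 2.
D: loses to A, C, and B → score 0.
C: beats D; ties A; loses to B → score 1.5.
B: beats D and C; ties A → score 2.5.
B has the best pairwise record.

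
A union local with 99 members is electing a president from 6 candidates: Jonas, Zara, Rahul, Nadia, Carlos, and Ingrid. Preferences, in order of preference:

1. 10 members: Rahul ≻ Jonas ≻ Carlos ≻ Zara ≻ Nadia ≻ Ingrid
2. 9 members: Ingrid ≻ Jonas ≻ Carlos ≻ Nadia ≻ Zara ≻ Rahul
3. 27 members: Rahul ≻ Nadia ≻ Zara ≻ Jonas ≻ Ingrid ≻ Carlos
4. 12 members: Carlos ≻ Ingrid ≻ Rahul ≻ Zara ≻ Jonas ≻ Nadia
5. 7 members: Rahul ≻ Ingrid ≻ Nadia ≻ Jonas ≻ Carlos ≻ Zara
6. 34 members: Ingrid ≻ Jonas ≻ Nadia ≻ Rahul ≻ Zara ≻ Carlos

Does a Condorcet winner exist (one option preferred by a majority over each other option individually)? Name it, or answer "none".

Ingrid

Ingrid vs Jonas: 62–37 for Ingrid.
Ingrid vs Zara: 62–37 for Ingrid.
Ingrid vs Rahul: 55–44 for Ingrid.
Ingrid vs Nadia: 62–37 for Ingrid.
Ingrid vs Carlos: 77–22 for Ingrid.
Ingrid beats every other option head-to-head.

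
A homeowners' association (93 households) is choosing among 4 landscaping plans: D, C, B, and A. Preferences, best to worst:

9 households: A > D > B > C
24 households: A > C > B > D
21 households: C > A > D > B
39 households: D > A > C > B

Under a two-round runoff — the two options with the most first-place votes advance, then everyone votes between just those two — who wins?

Round 1 first-place votes: D 39, C 21, B 0, A 33.
D and A advance.
Runoff: D is preferred to A by 39 voters; A by 54.
A wins the runoff.

A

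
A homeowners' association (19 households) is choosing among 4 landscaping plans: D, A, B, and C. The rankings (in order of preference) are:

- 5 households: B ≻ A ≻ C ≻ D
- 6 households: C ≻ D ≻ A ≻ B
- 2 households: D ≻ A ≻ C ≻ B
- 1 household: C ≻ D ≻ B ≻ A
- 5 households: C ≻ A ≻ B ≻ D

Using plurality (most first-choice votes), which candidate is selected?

C

First-place votes: D 2, A 0, B 5, C 12.
C has the most first-place votes.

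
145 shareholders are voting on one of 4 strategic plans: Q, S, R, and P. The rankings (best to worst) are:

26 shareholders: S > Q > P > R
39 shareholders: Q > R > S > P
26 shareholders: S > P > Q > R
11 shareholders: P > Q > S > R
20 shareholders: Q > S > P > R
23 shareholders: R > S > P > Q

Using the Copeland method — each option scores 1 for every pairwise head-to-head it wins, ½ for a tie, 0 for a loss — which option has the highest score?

Q: beats R and P; loses to S → score 2.
S: beats Q, R, and P → score 3.
R: loses to Q, S, and P → score 0.
P: beats R; loses to Q and S → score 1.
S has the best pairwise record.

S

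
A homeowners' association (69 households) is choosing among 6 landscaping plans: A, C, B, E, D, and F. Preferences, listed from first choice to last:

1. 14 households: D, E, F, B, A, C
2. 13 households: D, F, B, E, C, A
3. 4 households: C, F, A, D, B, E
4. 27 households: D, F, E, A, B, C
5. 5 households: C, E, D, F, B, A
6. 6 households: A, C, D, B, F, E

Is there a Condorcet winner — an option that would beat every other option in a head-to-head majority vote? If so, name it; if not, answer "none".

D

D vs A: 59–10 for D.
D vs C: 54–15 for D.
D vs B: 69–0 for D.
D vs E: 64–5 for D.
D vs F: 65–4 for D.
D beats every other option head-to-head.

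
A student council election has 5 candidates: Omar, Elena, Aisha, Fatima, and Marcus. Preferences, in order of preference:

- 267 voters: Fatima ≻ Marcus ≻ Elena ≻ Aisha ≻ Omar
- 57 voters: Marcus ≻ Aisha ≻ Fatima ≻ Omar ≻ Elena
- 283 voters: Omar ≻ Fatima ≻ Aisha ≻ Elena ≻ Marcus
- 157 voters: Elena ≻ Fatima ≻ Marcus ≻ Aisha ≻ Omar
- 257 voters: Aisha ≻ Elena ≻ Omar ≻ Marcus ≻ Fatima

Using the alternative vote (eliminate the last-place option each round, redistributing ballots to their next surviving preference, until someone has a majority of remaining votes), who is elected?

Fatima

Round 1: Omar 283, Elena 157, Aisha 257, Fatima 267, Marcus 57. Eliminate Marcus.
Round 2: Omar 283, Elena 157, Aisha 314, Fatima 267. Eliminate Elena.
Round 3: Omar 283, Aisha 314, Fatima 424. Eliminate Omar.
Round 4: Aisha 314, Fatima 707. Fatima has a majority.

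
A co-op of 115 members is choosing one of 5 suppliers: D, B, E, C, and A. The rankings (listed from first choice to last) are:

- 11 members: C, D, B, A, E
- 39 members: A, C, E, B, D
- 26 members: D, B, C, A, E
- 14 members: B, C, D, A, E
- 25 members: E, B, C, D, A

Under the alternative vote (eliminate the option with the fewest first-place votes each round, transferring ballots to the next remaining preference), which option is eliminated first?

Round 1: D 26, B 14, E 25, C 11, A 39. Eliminate C.

C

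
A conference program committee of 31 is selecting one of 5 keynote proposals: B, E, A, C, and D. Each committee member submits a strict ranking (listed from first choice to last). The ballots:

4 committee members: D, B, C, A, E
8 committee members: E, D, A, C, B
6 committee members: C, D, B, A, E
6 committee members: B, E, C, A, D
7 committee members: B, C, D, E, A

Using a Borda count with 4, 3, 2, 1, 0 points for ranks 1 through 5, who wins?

B: 4·3 + 8·0 + 6·2 + 6·4 + 7·4 = 76
E: 4·0 + 8·4 + 6·0 + 6·3 + 7·1 = 57
A: 4·1 + 8·2 + 6·1 + 6·1 + 7·0 = 32
C: 4·2 + 8·1 + 6·4 + 6·2 + 7·3 = 73
D: 4·4 + 8·3 + 6·3 + 6·0 + 7·2 = 72
B has the highest Borda score (76).

B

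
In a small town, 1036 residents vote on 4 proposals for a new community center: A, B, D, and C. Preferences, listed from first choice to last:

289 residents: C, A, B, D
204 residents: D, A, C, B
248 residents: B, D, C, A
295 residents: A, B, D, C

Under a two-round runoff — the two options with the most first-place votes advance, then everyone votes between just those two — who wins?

Round 1 first-place votes: A 295, B 248, D 204, C 289.
A and C advance.
Runoff: A is preferred to C by 499 voters; C by 537.
C wins the runoff.

C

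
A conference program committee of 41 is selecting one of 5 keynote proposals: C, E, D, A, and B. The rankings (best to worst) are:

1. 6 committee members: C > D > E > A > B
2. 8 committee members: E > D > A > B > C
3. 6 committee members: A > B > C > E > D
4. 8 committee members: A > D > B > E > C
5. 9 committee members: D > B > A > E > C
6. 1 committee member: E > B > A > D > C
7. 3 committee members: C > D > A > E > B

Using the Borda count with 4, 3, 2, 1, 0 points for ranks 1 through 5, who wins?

D

C: 6·4 + 8·0 + 6·2 + 8·0 + 9·0 + 1·0 + 3·4 = 48
E: 6·2 + 8·4 + 6·1 + 8·1 + 9·1 + 1·4 + 3·1 = 74
D: 6·3 + 8·3 + 6·0 + 8·3 + 9·4 + 1·1 + 3·3 = 112
A: 6·1 + 8·2 + 6·4 + 8·4 + 9·2 + 1·2 + 3·2 = 104
B: 6·0 + 8·1 + 6·3 + 8·2 + 9·3 + 1·3 + 3·0 = 72
D has the highest Borda score (112).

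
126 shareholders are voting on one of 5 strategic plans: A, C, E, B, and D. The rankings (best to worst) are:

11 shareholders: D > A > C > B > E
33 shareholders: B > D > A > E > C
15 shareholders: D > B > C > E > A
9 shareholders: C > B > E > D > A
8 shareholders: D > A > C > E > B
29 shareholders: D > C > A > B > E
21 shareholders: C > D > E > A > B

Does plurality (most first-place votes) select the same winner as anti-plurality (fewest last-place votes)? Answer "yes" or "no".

Plurality — first-place votes: A 0, C 30, E 0, B 33, D 63. Winner: D.
Anti-plurality — last-place votes: A 24, C 33, E 40, B 29, D 0. Winner: D.
The two methods agree.

yes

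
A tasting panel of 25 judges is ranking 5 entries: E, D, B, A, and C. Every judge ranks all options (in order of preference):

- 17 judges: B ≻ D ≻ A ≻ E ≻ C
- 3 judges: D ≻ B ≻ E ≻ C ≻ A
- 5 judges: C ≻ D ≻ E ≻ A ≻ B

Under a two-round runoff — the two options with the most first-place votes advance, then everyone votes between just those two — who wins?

B

Round 1 first-place votes: E 0, D 3, B 17, A 0, C 5.
B and C advance.
Runoff: B is preferred to C by 20 voters; C by 5.
B wins the runoff.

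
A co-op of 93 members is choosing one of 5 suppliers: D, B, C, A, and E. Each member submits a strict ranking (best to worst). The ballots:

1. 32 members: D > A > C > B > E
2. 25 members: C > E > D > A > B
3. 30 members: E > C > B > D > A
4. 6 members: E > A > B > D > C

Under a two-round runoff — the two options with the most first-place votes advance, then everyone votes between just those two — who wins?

Round 1 first-place votes: D 32, B 0, C 25, A 0, E 36.
E and D advance.
Runoff: E is preferred to D by 61 voters; D by 32.
E wins the runoff.

E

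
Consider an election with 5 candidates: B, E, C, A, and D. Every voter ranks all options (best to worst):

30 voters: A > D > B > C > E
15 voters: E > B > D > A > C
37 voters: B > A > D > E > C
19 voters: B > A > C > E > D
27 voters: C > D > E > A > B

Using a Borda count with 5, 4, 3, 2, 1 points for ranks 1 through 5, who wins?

A

B: 30·3 + 15·4 + 37·5 + 19·5 + 27·1 = 457
E: 30·1 + 15·5 + 37·2 + 19·2 + 27·3 = 298
C: 30·2 + 15·1 + 37·1 + 19·3 + 27·5 = 304
A: 30·5 + 15·2 + 37·4 + 19·4 + 27·2 = 458
D: 30·4 + 15·3 + 37·3 + 19·1 + 27·4 = 403
A has the highest Borda score (458).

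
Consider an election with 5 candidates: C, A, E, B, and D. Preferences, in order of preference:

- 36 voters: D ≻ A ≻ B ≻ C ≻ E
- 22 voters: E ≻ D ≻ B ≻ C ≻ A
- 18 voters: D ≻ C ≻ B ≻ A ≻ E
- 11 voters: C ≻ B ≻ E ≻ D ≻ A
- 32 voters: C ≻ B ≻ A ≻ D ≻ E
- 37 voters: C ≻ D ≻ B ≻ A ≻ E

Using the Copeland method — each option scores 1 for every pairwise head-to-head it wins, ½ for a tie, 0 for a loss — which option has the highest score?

C

C: beats A, E, B, and D → score 4.
A: beats E; loses to C, B, and D → score 1.
E: loses to C, A, B, and D → score 0.
B: beats A and E; loses to C and D → score 2.
D: beats A, E, and B; loses to C → score 3.
C has the best pairwise record.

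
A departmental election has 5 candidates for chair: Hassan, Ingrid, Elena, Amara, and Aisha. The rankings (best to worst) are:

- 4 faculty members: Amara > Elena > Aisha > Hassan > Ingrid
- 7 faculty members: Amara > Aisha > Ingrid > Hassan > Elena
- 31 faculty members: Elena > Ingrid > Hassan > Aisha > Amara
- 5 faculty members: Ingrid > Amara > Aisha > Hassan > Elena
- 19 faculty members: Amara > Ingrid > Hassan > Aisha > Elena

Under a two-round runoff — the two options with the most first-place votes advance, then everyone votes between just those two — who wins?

Amara

Round 1 first-place votes: Hassan 0, Ingrid 5, Elena 31, Amara 30, Aisha 0.
Elena and Amara advance.
Runoff: Elena is preferred to Amara by 31 voters; Amara by 35.
Amara wins the runoff.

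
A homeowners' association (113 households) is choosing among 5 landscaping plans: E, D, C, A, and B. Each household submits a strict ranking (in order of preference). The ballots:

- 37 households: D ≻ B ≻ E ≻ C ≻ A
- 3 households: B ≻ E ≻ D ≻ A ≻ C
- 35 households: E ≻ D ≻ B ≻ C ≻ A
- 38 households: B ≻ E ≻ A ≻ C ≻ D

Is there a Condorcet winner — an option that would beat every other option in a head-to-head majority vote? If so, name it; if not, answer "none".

none

Checking pairwise contests:
B beats E 78–35.
E beats D 76–37.
E beats C 113–0.
E beats A 113–0.
D beats B 72–41.
Every option loses at least one head-to-head, so there is no Condorcet winner.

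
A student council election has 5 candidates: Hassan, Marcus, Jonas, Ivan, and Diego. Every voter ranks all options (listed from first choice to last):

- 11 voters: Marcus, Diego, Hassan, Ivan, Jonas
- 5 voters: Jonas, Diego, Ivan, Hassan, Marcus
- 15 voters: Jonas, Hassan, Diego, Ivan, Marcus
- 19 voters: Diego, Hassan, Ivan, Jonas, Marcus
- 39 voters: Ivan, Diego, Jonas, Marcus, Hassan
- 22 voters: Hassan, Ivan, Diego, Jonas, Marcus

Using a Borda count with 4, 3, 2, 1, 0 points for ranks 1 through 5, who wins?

Hassan: 11·2 + 5·1 + 15·3 + 19·3 + 39·0 + 22·4 = 217
Marcus: 11·4 + 5·0 + 15·0 + 19·0 + 39·1 + 22·0 = 83
Jonas: 11·0 + 5·4 + 15·4 + 19·1 + 39·2 + 22·1 = 199
Ivan: 11·1 + 5·2 + 15·1 + 19·2 + 39·4 + 22·3 = 296
Diego: 11·3 + 5·3 + 15·2 + 19·4 + 39·3 + 22·2 = 315
Diego has the highest Borda score (315).

Diego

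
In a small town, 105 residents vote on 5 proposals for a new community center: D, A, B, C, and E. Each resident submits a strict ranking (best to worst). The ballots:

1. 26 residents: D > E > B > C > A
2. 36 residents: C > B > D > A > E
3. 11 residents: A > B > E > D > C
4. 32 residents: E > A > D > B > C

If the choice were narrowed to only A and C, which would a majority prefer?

Voters preferring A to C: 43; preferring C to A: 62.
C wins the head-to-head.

C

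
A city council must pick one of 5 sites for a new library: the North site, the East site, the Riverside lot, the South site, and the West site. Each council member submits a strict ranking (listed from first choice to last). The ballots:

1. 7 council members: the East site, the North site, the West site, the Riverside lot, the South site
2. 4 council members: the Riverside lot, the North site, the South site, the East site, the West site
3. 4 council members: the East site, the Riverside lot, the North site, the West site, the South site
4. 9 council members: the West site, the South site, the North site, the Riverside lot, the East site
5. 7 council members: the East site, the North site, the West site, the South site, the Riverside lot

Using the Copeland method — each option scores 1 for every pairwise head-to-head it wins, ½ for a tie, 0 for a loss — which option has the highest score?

the North site: beats the Riverside lot, the South site, and the West site; loses to the East site → score 3.
the East site: beats the North site, the Riverside lot, the South site, and the West site → score 4.
the Riverside lot: loses to the North site, the East site, the South site, and the West site → score 0.
the South site: beats the Riverside lot; loses to the North site, the East site, and the West site → score 1.
the West site: beats the Riverside lot and the South site; loses to the North site and the East site → score 2.
the East site has the best pairwise record.

the East site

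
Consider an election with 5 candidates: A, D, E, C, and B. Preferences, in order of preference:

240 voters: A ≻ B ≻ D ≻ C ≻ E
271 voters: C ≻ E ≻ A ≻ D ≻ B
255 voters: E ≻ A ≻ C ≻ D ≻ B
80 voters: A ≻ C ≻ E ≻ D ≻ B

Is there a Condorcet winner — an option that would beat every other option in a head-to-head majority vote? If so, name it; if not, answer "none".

Checking pairwise contests:
E beats A 526–320.
A beats D 846–0.
C beats E 591–255.
A beats C 575–271.
A beats B 846–0.
Every option loses at least one head-to-head, so there is no Condorcet winner.

none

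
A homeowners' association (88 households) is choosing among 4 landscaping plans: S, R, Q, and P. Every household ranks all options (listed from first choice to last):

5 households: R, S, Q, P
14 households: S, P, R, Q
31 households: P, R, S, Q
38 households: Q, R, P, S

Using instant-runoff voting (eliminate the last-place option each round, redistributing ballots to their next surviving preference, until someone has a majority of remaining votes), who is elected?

P

Round 1: S 14, R 5, Q 38, P 31. Eliminate R.
Round 2: S 19, Q 38, P 31. Eliminate S.
Round 3: Q 43, P 45. P has a majority.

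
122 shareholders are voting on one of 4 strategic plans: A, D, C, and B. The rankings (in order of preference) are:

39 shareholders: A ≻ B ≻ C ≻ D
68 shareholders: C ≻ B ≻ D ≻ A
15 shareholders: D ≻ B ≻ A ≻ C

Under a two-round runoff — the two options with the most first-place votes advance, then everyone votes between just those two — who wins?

C

Round 1 first-place votes: A 39, D 15, C 68, B 0.
C and A advance.
Runoff: C is preferred to A by 68 voters; A by 54.
C wins the runoff.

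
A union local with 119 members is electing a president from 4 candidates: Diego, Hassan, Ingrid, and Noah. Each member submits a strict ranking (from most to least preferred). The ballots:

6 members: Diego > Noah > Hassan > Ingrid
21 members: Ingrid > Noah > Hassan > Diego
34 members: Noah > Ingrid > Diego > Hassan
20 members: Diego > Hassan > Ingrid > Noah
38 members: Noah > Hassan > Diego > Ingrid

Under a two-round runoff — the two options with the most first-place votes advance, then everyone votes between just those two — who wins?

Noah

Round 1 first-place votes: Diego 26, Hassan 0, Ingrid 21, Noah 72.
Noah and Diego advance.
Runoff: Noah is preferred to Diego by 93 voters; Diego by 26.
Noah wins the runoff.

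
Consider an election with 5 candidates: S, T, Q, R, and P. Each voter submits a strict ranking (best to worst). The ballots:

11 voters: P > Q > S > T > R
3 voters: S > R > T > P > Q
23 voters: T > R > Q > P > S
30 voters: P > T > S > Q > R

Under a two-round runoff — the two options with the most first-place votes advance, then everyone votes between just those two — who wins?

P

Round 1 first-place votes: S 3, T 23, Q 0, R 0, P 41.
P and T advance.
Runoff: P is preferred to T by 41 voters; T by 26.
P wins the runoff.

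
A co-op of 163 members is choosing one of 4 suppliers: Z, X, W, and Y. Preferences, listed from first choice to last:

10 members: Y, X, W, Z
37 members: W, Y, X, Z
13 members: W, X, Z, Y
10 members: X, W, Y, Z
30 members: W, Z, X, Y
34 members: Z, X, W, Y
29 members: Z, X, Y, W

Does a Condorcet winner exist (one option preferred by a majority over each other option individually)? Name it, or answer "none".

Checking pairwise contests:
W beats Z 100–63.
Z beats X 93–70.
X beats W 83–80.
Z beats Y 106–57.
Every option loses at least one head-to-head, so there is no Condorcet winner.

none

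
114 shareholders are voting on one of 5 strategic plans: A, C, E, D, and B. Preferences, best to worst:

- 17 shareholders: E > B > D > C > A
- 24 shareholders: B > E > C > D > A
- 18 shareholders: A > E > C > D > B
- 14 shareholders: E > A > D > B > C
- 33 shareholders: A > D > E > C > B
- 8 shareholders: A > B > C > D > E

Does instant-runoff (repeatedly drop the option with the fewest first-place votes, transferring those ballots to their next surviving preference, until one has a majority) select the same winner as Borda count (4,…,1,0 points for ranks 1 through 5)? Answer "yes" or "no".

Instant-runoff — R1 A 59, C 0, E 31, D 0, B 24 (A winner). Winner: A.
Borda — scores: A 278, C 150, E 316, D 211, B 185. Winner: E.
The two methods disagree.

no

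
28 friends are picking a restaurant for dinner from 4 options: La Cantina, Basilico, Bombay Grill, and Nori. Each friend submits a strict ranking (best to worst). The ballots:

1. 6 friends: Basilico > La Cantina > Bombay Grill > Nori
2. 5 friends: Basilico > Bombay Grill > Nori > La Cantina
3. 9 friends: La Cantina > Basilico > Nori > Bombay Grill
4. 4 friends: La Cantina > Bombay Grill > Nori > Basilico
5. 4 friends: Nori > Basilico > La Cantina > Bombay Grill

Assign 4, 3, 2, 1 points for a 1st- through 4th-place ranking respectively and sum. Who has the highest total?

Basilico

La Cantina: 6·3 + 5·1 + 9·4 + 4·4 + 4·2 = 83
Basilico: 6·4 + 5·4 + 9·3 + 4·1 + 4·3 = 87
Bombay Grill: 6·2 + 5·3 + 9·1 + 4·3 + 4·1 = 52
Nori: 6·1 + 5·2 + 9·2 + 4·2 + 4·4 = 58
Basilico has the highest Borda score (87).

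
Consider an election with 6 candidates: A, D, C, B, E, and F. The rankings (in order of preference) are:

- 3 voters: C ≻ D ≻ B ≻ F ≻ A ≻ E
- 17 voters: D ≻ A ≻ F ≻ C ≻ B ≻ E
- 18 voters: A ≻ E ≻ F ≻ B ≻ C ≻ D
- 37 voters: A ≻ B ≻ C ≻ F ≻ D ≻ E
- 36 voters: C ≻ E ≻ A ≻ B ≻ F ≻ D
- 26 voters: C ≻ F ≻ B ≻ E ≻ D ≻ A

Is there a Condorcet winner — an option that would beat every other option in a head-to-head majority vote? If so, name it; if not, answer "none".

A

A vs D: 91–46 for A.
A vs C: 72–65 for A.
A vs B: 108–29 for A.
A vs E: 75–62 for A.
A vs F: 108–29 for A.
A beats every other option head-to-head.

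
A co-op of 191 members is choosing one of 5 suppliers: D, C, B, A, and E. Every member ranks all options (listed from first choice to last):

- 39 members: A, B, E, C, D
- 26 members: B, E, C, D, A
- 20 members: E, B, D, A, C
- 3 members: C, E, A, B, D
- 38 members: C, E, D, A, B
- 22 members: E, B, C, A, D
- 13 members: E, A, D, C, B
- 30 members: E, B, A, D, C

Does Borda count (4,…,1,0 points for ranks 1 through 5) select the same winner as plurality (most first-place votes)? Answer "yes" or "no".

Borda — scores: D 198, C 312, B 440, A 341, E 619. Winner: E.
Plurality — first-place votes: D 0, C 41, B 26, A 39, E 85. Winner: E.
The two methods agree.

yes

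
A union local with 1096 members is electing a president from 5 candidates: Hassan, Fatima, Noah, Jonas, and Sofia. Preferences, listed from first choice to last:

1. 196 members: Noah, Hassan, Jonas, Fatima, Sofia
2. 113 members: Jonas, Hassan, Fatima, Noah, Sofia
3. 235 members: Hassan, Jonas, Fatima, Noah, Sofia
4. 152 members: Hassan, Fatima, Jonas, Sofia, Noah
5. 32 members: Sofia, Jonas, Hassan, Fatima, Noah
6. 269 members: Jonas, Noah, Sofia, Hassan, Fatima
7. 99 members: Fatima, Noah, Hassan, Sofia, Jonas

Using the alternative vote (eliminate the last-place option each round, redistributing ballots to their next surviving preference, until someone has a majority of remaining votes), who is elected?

Hassan

Round 1: Hassan 387, Fatima 99, Noah 196, Jonas 382, Sofia 32. Eliminate Sofia.
Round 2: Hassan 387, Fatima 99, Noah 196, Jonas 414. Eliminate Fatima.
Round 3: Hassan 387, Noah 295, Jonas 414. Eliminate Noah.
Round 4: Hassan 682, Jonas 414. Hassan has a majority.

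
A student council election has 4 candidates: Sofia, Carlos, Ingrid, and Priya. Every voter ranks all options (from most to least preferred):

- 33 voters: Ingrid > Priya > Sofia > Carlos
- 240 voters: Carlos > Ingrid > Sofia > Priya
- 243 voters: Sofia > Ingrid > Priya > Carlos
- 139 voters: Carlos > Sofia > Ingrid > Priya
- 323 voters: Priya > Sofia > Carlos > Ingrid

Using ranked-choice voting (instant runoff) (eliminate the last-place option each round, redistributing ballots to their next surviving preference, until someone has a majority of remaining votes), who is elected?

Round 1: Sofia 243, Carlos 379, Ingrid 33, Priya 323. Eliminate Ingrid.
Round 2: Sofia 243, Carlos 379, Priya 356. Eliminate Sofia.
Round 3: Carlos 379, Priya 599. Priya has a majority.

Priya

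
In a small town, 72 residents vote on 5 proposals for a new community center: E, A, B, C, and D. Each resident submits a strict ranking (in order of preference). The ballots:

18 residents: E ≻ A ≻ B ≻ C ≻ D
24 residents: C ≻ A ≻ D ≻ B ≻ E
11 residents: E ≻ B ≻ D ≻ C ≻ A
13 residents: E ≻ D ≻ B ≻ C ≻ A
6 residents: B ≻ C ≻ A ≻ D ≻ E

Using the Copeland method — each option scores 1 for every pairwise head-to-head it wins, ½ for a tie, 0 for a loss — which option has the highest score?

E: beats A, B, C, and D → score 4.
A: beats B and D; loses to E and C → score 2.
B: beats C; loses to E, A, and D → score 1.
C: beats A and D; loses to E and B → score 2.
D: beats B; loses to E, A, and C → score 1.
E has the best pairwise record.

E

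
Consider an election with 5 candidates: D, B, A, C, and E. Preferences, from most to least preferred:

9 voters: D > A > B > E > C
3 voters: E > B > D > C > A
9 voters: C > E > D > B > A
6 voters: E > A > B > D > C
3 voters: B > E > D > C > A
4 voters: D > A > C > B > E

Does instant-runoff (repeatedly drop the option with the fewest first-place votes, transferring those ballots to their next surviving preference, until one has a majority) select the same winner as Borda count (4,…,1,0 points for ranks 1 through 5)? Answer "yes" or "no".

no

Instant-runoff — R1 D 13, B 3, A 0, C 9, E 9 (A out); R2 D 13, B 3, C 9, E 9 (B out); R3 D 13, C 9, E 12 (C out); R4 D 13, E 21 (E winner). Winner: E.
Borda — scores: D 88, B 64, A 57, C 50, E 81. Winner: D.
The two methods disagree.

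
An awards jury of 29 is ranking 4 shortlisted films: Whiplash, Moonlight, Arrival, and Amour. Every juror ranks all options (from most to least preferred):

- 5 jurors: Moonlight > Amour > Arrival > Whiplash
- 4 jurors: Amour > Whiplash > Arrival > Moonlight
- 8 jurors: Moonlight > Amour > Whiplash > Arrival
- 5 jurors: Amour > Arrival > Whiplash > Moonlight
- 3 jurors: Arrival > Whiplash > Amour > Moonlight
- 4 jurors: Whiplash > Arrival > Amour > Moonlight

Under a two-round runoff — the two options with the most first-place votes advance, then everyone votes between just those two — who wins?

Amour

Round 1 first-place votes: Whiplash 4, Moonlight 13, Arrival 3, Amour 9.
Moonlight and Amour advance.
Runoff: Moonlight is preferred to Amour by 13 voters; Amour by 16.
Amour wins the runoff.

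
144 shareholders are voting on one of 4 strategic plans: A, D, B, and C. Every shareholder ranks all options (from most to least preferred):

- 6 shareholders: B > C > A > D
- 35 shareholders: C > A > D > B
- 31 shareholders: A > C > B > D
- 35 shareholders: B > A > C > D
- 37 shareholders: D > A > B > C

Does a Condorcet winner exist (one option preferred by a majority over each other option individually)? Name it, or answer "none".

A

A vs D: 107–37 for A.
A vs B: 103–41 for A.
A vs C: 103–41 for A.
A beats every other option head-to-head.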